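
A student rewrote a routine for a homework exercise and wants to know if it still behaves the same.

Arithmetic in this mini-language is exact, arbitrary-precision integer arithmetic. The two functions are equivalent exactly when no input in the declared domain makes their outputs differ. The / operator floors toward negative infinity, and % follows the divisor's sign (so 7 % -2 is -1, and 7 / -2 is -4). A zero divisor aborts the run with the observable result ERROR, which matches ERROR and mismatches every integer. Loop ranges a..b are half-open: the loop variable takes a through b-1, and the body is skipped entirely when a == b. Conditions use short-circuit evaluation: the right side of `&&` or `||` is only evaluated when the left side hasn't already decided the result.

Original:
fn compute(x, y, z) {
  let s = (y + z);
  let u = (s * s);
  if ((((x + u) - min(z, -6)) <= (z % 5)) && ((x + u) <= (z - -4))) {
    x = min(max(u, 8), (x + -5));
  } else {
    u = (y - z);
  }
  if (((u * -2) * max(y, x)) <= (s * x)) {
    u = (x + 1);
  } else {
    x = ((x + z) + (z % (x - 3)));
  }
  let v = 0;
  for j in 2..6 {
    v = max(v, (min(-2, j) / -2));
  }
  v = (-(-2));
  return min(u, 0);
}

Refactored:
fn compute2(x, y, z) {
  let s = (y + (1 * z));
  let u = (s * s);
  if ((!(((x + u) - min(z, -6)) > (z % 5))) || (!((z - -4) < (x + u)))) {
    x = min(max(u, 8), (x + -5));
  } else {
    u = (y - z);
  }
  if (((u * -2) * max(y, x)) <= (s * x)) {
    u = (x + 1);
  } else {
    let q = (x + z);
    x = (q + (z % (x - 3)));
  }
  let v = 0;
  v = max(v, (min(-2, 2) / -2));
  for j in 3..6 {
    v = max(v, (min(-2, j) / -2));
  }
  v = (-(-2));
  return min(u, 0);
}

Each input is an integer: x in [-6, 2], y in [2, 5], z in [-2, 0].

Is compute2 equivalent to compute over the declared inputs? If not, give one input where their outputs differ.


Take x=-6, y=3, z=0.
compute: s = 3; u = 9; ((((x + u) - min(z, -6)) <= (z % 5)) && ((x + u) <= (z - -4))) -> false; u = 3; (((u * -2) * max(y, x)) <= (s * x)) -> true; u = -5; v = 0; [j=2]; v = 1; [j=3]; v = 1; [j=4]; v = 1; [j=5]; v = 1; v = 2; return -5
compute2: s = 3; u = 9; ((!(((x + u) - min(z, -6)) > (z % 5))) || (!((z - -4) < (x + u)))) -> true; x = -11; (((u * -2) * max(y, x)) <= (s * x)) -> true; u = -10; v = 0; v = 1; [j=3]; v = 1; [j=4]; v = 1; [j=5]; v = 1; v = 2; return -10
-5 and -10 differ, so these are not the same function on this domain.
verdict: not equivalent; witness: x=-6, y=3, z=0


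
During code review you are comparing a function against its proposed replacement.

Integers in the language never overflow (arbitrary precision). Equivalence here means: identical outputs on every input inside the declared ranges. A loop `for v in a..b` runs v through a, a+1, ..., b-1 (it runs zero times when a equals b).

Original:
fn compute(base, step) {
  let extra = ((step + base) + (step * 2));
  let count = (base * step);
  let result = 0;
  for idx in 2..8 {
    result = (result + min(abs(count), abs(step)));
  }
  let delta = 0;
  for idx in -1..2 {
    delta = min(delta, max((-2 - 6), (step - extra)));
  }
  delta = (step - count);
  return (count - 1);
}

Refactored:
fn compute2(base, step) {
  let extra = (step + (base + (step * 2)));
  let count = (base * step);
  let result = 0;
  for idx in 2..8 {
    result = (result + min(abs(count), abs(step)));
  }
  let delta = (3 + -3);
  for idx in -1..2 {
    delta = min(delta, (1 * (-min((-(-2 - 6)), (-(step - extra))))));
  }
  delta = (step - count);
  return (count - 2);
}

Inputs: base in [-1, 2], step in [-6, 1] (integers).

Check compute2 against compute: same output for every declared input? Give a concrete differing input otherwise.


The rewrite breaks on base=-1, step=-6, where the results are 5 and 4.
compute: extra = -19; count = 6; result = 0; [idx=2]; result = 6; [idx=3]; result = 12; [idx=4]; result = 18; [idx=5]; result = 24; [idx=6]; result = 30; [idx=7]; result = 36; delta = 0; [idx=-1]; delta = 0; [idx=0]; delta = 0; [idx=1]; delta = 0; delta = -12; return 5
compute2: extra = -19; count = 6; result = 0; [idx=2]; result = 6; [idx=3]; result = 12; [idx=4]; result = 18; [idx=5]; result = 24; [idx=6]; result = 30; [idx=7]; result = 36; delta = 0; [idx=-1]; delta = 0; [idx=0]; delta = 0; [idx=1]; delta = 0; delta = -12; return 4
verdict: not equivalent; witness: base=-1, step=-6


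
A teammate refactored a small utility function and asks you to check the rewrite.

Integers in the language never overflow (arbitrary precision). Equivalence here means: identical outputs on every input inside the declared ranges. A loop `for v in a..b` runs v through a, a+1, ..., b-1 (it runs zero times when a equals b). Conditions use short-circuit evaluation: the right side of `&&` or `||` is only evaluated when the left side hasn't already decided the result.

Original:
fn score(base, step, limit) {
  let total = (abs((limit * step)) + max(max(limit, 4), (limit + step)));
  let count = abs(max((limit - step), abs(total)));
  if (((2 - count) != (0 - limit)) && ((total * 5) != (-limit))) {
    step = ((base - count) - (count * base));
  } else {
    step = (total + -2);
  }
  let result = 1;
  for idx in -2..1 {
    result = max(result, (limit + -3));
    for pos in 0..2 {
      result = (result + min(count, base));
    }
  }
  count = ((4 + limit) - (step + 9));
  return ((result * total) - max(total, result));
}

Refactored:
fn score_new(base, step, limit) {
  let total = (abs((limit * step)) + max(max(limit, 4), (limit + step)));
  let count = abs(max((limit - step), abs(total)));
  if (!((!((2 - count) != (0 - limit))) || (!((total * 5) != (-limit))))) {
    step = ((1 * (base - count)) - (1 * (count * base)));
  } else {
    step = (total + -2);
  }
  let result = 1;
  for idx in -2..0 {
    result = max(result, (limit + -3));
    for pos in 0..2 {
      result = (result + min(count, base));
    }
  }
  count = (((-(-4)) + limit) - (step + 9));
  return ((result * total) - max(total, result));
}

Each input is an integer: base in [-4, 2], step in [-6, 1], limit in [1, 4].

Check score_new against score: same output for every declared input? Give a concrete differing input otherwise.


The rewrite breaks on base=-1, step=-6, limit=1, where the results are -50 and -40.
score: total becomes 10; next count becomes 10; next (((2 - count) != (0 - limit)) && ((total * 5) != (-limit))) evaluates to true; next step becomes -1; next result becomes 1; next at idx=-2:; next result becomes 1; next at pos=0:; next result becomes 0; next at pos=1:; next result becomes -1; next at idx=-1:; next result becomes -1; next at pos=0:; next result becomes -2; next at pos=1:; next result becomes -3; next at idx=0:; next result becomes -2; next at pos=0:; next result becomes -3; next at pos=1:; next result becomes -4; next count becomes -3; next final value -50
score_new: total becomes 10; next count becomes 10; next (!((!((2 - count) != (0 - limit))) || (!((total * 5) != (-limit))))) evaluates to true; next step becomes -1; next result becomes 1; next at idx=-2:; next result becomes 1; next at pos=0:; next result becomes 0; next at pos=1:; next result becomes -1; next at idx=-1:; next result becomes -1; next at pos=0:; next result becomes -2; next at pos=1:; next result becomes -3; next count becomes -3; next final value -40
verdict: not equivalent; witness: base=-1, step=-6, limit=1


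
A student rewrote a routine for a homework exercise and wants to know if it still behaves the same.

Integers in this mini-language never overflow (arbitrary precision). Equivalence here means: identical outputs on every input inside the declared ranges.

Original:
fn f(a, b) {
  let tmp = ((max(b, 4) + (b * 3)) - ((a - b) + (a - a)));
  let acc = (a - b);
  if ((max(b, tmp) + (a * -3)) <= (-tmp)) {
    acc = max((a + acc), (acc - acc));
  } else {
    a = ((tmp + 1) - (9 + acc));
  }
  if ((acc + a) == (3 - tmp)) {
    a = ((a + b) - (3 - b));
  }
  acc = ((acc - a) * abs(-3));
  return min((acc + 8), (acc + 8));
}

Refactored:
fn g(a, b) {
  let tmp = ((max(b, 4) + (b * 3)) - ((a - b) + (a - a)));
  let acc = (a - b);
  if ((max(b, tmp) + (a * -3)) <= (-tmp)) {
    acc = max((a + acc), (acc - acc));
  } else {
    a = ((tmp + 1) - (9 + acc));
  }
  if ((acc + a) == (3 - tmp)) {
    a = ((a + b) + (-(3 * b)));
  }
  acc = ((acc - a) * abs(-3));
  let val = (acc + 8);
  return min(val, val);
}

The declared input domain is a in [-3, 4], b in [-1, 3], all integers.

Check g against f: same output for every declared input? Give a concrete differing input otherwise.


On input a=1, b=-1, f returns 29 while g returns 8.
verdict: not equivalent; witness: a=1, b=-1


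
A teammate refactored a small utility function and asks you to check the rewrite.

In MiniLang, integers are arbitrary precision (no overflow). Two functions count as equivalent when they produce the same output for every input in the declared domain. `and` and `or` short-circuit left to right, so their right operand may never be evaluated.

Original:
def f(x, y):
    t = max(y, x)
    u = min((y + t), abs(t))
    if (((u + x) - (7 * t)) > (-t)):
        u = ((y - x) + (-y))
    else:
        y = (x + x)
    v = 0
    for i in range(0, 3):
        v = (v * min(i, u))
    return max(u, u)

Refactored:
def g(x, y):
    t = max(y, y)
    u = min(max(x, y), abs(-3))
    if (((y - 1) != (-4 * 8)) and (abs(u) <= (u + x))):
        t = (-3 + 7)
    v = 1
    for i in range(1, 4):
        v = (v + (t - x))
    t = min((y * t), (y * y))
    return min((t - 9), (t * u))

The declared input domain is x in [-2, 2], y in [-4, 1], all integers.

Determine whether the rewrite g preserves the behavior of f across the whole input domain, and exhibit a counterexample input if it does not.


Input x=-2, y=-4: 2 from f versus -32 from g.
verdict: not equivalent; witness: x=-2, y=-4


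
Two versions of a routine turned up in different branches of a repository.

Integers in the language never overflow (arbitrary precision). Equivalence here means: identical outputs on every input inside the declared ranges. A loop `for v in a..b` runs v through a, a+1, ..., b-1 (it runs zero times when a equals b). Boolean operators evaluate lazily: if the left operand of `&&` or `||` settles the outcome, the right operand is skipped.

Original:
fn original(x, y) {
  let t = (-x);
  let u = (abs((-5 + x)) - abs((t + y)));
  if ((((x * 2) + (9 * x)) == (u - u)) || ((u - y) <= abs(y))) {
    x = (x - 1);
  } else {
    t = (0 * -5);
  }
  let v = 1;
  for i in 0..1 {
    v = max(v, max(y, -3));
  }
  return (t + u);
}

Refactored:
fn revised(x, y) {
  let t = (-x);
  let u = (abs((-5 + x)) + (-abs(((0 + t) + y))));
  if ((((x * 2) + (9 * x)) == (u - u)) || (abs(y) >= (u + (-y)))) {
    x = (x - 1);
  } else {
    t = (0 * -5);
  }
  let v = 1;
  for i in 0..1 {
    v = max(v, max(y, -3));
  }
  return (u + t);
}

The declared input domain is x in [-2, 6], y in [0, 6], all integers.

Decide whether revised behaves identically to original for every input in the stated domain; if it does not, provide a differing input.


The two are interchangeable: comparison usage differs; and arithmetic usage differs; and constant usage differs, and every declared input agrees.
Spot check at x=2, y=6 — original: t=-2, then u=-1, then ((((x * 2) + (9 * x)) == (u - u)) || ((u - y) <= abs(y))) is true, then x=1, then v=1, then (i=0), then v=6, then returns -3. revised: t=-2, then u=-1, then ((((x * 2) + (9 * x)) == (u - u)) || (abs(y) >= (u + (-y)))) is true, then x=1, then v=1, then (i=0), then v=6, then returns -3. Both give -3.
Across all 63 domain points the two functions coincide.
verdict: equivalent


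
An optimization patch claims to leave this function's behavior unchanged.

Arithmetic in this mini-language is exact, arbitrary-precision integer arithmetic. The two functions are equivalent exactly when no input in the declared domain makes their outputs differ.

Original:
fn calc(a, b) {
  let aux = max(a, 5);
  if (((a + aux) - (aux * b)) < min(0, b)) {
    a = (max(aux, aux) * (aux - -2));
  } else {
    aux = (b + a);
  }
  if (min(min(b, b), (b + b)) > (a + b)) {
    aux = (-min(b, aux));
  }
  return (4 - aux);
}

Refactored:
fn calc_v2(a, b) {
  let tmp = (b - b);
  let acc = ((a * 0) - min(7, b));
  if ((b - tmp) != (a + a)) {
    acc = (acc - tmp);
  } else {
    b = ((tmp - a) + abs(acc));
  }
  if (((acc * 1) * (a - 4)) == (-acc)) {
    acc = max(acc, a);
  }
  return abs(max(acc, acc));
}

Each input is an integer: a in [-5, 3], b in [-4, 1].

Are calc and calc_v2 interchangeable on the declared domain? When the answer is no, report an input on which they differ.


Run the pair on a=-5, b=-4.
calc: aux := 5 | (((a + aux) - (aux * b)) < min(0, b)): false | aux := -9 | (min(min(b, b), (b + b)) > (a + b)): true | aux := 9 | result -5
calc_v2: tmp := 0 | acc := 4 | ((b - tmp) != (a + a)): true | acc := 4 | (((acc * 1) * (a - 4)) == (-acc)): false | result 4
-5 against 4: the behavior changed.
verdict: not equivalent; witness: a=-5, b=-4


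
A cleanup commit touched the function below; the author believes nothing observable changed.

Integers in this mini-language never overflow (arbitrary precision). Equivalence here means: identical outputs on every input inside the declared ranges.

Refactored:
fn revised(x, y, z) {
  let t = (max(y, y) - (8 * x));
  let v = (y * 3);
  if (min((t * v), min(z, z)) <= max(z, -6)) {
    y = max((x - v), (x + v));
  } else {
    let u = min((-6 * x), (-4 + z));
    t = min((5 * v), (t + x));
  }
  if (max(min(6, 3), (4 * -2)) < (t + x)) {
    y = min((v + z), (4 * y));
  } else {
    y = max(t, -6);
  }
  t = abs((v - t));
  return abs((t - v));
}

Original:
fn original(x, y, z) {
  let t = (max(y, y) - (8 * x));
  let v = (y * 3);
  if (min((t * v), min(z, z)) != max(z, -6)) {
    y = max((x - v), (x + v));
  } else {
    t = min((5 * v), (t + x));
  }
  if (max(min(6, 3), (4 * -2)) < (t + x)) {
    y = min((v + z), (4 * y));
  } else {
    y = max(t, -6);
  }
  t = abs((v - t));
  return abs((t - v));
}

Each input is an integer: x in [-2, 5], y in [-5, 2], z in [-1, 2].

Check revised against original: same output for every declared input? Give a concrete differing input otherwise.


Not equivalent: x=-2, y=0, z=-1 separates them (0 vs 16).
original: t := 16 | v := 0 | (min((t * v), min(z, z)) != max(z, -6)): false | t := 0 | (max(min(6, 3), (4 * -2)) < (t + x)): false | y := 0 | t := 0 | result 0
revised: t := 16 | v := 0 | (min((t * v), min(z, z)) <= max(z, -6)): true | y := -2 | (max(min(6, 3), (4 * -2)) < (t + x)): true | y := -8 | t := 16 | result 16
verdict: not equivalent; witness: x=-2, y=0, z=-1


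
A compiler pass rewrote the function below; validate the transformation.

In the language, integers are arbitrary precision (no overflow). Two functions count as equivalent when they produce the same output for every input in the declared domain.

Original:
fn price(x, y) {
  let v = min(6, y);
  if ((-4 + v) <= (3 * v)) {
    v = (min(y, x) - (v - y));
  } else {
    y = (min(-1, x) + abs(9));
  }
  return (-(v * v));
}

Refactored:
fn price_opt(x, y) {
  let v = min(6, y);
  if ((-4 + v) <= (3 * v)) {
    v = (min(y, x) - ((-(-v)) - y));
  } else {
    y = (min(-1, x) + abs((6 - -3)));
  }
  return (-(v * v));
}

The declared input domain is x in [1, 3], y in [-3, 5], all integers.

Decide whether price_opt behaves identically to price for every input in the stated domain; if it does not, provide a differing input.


Equivalent — the differences include constant usage differs; also arithmetic usage differs, yet no declared input distinguishes the two.
As a probe, take x=1, y=-3: price runs v = -3; ((-4 + v) <= (3 * v)) -> false; y = 8; return -9; price_opt runs v = -3; ((-4 + v) <= (3 * v)) -> false; y = 8; return -9; both end at -9.
Every one of the 27 inputs gives matching results.
verdict: equivalent


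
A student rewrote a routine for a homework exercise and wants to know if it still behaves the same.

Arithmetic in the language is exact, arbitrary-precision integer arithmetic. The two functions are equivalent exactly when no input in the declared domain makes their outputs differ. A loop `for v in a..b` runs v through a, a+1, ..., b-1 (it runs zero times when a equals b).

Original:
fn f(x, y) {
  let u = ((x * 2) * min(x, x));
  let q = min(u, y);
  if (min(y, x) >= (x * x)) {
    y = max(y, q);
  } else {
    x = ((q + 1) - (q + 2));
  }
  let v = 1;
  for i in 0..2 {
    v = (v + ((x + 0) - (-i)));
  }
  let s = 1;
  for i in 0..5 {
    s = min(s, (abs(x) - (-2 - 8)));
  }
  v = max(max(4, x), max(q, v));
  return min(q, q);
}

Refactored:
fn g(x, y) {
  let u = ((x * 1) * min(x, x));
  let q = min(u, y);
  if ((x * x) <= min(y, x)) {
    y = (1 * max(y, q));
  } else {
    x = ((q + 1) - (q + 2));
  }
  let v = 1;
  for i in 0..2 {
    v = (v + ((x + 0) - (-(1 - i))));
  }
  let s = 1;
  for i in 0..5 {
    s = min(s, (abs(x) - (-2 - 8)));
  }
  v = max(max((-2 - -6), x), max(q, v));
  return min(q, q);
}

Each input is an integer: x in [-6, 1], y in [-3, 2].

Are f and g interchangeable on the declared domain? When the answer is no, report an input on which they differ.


At x=-1, y=2: f gives 2, g gives 1.
verdict: not equivalent; witness: x=-1, y=2


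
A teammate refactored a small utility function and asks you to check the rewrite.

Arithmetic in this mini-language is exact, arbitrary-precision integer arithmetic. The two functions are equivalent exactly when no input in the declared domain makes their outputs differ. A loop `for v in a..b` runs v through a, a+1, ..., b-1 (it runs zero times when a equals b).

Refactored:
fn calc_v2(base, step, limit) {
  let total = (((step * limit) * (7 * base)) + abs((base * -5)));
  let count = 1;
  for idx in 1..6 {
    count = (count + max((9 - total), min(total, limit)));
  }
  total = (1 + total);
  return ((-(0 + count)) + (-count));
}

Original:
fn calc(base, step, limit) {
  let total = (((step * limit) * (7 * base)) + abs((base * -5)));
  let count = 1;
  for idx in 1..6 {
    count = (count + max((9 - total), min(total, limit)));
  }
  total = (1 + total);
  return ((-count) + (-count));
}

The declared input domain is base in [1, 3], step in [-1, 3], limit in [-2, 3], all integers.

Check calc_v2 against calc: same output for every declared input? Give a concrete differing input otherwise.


This is a faithful refactor — arithmetic usage differs; constant usage differs, but the computed results match everywhere.
One worked example (base=3, step=2, limit=3) — calc: total = 141; count = 1; [idx=1]; count = 4; [idx=2]; count = 7; [idx=3]; count = 10; [idx=4]; count = 13; [idx=5]; count = 16; total = 142; return -32; calc_v2: total = 141; count = 1; [idx=1]; count = 4; [idx=2]; count = 7; [idx=3]; count = 10; [idx=4]; count = 13; [idx=5]; count = 16; total = 142; return -32; agreement on -32.
Checked all 90 inputs in the declared domain: the outputs agree on every one.
verdict: equivalent


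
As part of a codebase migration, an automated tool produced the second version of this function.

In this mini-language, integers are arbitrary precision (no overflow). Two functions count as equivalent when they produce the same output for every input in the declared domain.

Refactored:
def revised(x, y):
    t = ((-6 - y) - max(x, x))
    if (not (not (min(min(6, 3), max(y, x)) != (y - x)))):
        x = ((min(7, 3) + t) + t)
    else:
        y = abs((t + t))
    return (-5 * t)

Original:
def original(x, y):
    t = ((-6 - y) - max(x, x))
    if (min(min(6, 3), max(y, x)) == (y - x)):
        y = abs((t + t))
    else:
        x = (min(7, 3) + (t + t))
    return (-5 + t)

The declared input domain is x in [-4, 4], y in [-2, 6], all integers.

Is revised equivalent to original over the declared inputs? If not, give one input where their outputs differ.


Consider the input x=-4, y=-2.
original: t=0, then (min(min(6, 3), max(y, x)) == (y - x)) is false, then x=3, then returns -5
revised: t=0, then (not (not (min(min(6, 3), max(y, x)) != (y - x)))) is true, then x=3, then returns 0
-5 vs 0 — the two versions disagree here.
verdict: not equivalent; witness: x=-4, y=-2


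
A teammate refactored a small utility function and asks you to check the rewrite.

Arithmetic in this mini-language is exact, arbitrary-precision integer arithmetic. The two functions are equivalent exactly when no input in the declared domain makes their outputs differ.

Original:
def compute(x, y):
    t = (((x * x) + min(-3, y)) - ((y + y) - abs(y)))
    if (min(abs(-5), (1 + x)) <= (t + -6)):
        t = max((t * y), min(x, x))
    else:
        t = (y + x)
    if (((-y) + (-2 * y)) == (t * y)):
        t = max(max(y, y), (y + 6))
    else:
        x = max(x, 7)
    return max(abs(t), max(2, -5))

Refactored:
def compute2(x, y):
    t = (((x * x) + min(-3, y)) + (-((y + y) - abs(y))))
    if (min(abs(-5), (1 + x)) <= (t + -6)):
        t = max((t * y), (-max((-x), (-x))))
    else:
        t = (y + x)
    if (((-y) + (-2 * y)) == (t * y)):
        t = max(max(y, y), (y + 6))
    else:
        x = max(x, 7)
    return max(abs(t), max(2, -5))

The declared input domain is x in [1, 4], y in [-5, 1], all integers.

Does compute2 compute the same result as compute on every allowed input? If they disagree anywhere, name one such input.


Behavior is preserved: although arithmetic usage differs; also min/max/abs usage differs, the outputs never diverge.
Spot check at x=4, y=-1 — compute: t=16, then (min(abs(-5), (1 + x)) <= (t + -6)) is true, then t=4, then (((-y) + (-2 * y)) == (t * y)) is false, then x=7, then returns 4. compute2: t=16, then (min(abs(-5), (1 + x)) <= (t + -6)) is true, then t=4, then (((-y) + (-2 * y)) == (t * y)) is false, then x=7, then returns 4. Both give 4.
Every one of the 28 inputs gives matching results.
verdict: equivalent


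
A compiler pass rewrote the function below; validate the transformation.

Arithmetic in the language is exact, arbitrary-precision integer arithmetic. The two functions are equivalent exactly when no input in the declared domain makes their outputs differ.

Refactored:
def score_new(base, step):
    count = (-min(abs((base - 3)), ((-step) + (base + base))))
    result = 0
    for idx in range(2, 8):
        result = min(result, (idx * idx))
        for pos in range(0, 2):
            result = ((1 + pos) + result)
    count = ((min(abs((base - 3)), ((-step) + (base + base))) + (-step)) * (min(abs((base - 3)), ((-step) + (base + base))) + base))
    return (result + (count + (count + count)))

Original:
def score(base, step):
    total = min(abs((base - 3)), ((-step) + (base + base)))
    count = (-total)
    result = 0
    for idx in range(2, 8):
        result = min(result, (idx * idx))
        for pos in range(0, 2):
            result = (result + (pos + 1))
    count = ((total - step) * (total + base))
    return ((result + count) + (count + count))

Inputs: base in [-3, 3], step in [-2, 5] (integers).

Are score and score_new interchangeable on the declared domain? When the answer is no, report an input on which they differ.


Reading the diff, among the changes: min/max/abs usage differs, local variable names differ, constant usage differs, statement counts differ, arithmetic usage differs.
As a probe, take base=2, step=2: score runs total := 1 | count := -1 | result := 0 | iter idx=2: | result := 0 | iter pos=0: | result := 1 | iter pos=1: | result := 3 | iter idx=3: | result := 3 | iter pos=0: | result := 4 | iter pos=1: | result := 6 | iter idx=4: | result := 6 | iter pos=0: | result := 7 | iter pos=1: | result := 9 | iter idx=5: | result := 9 | iter pos=0: | result := 10 | iter pos=1: | result := 12 | iter idx=6: | result := 12 | iter pos=0: | result := 13 | iter pos=1: | result := 15 | iter idx=7: | result := 15 | iter pos=0: | result := 16 | iter pos=1: | result := 18 | count := -3 | result 9; score_new runs count := -1 | result := 0 | iter idx=2: | result := 0 | iter pos=0: | result := 1 | iter pos=1: | result := 3 | iter idx=3: | result := 3 | iter pos=0: | result := 4 | iter pos=1: | result := 6 | iter idx=4: | result := 6 | iter pos=0: | result := 7 | iter pos=1: | result := 9 | iter idx=5: | result := 9 | iter pos=0: | result := 10 | iter pos=1: | result := 12 | iter idx=6: | result := 12 | iter pos=0: | result := 13 | iter pos=1: | result := 15 | iter idx=7: | result := 15 | iter pos=0: | result := 16 | iter pos=1: | result := 18 | count := -3 | result 9; both end at 9.
Sweeping the whole domain (56 inputs) finds no disagreement.
verdict: equivalent


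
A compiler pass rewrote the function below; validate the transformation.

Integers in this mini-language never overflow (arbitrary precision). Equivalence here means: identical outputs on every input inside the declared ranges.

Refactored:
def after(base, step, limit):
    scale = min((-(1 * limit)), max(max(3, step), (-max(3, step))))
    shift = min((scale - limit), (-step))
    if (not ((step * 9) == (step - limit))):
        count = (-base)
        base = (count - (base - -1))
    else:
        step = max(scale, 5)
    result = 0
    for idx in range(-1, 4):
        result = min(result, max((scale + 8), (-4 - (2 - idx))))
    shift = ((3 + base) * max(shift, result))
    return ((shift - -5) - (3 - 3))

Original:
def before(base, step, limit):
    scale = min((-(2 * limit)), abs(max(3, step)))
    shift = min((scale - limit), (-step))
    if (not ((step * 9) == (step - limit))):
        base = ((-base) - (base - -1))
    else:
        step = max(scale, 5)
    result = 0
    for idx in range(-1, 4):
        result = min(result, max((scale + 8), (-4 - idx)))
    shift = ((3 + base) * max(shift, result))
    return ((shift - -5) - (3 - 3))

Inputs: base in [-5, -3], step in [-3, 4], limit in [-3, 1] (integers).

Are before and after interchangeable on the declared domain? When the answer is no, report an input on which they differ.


Input base=-5, step=-3, limit=-1: 41 from before versus 29 from after.
verdict: not equivalent; witness: base=-5, step=-3, limit=-1


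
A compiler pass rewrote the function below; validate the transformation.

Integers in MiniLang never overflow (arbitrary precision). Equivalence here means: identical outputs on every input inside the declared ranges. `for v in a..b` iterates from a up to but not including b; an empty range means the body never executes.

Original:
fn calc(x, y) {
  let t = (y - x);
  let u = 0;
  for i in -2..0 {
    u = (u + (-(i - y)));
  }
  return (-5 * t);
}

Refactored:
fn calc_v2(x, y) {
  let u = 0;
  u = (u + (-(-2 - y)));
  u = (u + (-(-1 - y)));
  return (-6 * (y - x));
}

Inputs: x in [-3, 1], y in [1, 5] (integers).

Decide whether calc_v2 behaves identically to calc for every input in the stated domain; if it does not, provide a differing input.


The rewrite breaks on x=-3, y=1, where the results are -20 and -24.
calc: t=4, then u=0, then (i=-2), then u=3, then (i=-1), then u=5, then returns -20
calc_v2: u=0, then u=3, then u=5, then returns -24
verdict: not equivalent; witness: x=-3, y=1


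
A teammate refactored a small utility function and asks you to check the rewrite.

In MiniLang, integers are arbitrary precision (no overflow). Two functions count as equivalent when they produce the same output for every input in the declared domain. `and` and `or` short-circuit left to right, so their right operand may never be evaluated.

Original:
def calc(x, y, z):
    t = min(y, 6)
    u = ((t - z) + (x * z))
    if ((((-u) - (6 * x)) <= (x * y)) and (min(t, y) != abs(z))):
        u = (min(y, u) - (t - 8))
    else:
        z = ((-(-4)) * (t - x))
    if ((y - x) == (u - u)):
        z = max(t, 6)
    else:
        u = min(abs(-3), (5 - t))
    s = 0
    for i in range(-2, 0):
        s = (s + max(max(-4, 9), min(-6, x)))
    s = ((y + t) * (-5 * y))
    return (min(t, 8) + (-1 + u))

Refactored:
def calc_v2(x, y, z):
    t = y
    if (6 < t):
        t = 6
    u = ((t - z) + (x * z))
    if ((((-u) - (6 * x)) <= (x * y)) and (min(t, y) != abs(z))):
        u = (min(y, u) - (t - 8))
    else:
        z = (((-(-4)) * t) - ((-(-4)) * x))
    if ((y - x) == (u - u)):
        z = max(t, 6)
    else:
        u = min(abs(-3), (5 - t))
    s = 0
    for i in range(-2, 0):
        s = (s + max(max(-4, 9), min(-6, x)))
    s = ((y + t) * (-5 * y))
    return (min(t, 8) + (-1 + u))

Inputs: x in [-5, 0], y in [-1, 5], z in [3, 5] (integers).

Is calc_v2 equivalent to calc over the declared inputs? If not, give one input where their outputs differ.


The two versions differ — the changes include comparison usage differs; and min/max/abs usage differs; and branching structure differs; and arithmetic usage differs; and statement counts differ; and constant usage differs.
Spot check at x=-1, y=4, z=4 — calc: t := 4 | u := -4 | ((((-u) - (6 * x)) <= (x * y)) and (min(t, y) != abs(z))): false | z := 20 | ((y - x) == (u - u)): false | u := 1 | s := 0 | iter i=-2: | s := 9 | iter i=-1: | s := 18 | s := -160 | result 4. calc_v2: t := 4 | (6 < t): false | u := -4 | ((((-u) - (6 * x)) <= (x * y)) and (min(t, y) != abs(z))): false | z := 20 | ((y - x) == (u - u)): false | u := 1 | s := 0 | iter i=-2: | s := 9 | iter i=-1: | s := 18 | s := -160 | result 4. Both give 4.
Across all 126 domain points the two functions coincide.
verdict: equivalent


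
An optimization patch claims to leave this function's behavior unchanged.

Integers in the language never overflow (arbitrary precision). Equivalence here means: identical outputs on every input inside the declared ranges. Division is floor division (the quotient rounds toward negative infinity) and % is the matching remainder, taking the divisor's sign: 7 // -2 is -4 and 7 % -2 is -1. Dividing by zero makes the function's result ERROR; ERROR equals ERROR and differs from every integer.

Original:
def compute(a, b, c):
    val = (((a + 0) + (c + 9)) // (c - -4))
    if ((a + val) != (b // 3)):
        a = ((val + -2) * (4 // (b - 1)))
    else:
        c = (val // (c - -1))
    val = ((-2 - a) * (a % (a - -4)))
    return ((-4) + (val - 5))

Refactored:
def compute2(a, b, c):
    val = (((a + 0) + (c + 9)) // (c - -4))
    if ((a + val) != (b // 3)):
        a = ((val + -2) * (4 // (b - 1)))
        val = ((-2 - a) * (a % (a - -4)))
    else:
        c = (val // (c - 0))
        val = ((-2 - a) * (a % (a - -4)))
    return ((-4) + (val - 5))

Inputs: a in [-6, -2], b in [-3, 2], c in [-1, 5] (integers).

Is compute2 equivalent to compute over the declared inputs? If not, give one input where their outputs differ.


a=-2, b=-3, c=0 yields -9 from compute but ERROR from compute2.
verdict: not equivalent; witness: a=-2, b=-3, c=0


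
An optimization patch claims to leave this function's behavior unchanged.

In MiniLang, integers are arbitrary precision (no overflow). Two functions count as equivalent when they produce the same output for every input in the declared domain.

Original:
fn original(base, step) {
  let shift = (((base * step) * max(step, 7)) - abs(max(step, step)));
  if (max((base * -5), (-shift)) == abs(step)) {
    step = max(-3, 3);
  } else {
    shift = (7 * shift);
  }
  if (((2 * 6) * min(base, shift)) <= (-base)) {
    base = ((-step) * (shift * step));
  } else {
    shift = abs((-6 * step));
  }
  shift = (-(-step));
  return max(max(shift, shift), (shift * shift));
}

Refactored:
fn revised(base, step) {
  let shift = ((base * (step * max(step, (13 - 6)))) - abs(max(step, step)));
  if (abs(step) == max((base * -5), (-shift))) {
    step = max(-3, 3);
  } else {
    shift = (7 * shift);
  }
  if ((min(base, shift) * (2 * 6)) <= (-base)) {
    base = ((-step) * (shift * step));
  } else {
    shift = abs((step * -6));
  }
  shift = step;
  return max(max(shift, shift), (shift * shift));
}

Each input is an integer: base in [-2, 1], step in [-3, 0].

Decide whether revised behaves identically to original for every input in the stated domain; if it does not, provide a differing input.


This is a faithful refactor — constant usage differs; arithmetic usage differs, but the computed results match everywhere.
As a probe, take base=1, step=-2: original runs shift becomes -16; next (max((base * -5), (-shift)) == abs(step)) evaluates to false; next shift becomes -112; next (((2 * 6) * min(base, shift)) <= (-base)) evaluates to true; next base becomes 448; next shift becomes -2; next final value 4; revised runs shift becomes -16; next (abs(step) == max((base * -5), (-shift))) evaluates to false; next shift becomes -112; next ((min(base, shift) * (2 * 6)) <= (-base)) evaluates to true; next base becomes 448; next shift becomes -2; next final value 4; both end at 4.
Every one of the 16 inputs gives matching results.
verdict: equivalent


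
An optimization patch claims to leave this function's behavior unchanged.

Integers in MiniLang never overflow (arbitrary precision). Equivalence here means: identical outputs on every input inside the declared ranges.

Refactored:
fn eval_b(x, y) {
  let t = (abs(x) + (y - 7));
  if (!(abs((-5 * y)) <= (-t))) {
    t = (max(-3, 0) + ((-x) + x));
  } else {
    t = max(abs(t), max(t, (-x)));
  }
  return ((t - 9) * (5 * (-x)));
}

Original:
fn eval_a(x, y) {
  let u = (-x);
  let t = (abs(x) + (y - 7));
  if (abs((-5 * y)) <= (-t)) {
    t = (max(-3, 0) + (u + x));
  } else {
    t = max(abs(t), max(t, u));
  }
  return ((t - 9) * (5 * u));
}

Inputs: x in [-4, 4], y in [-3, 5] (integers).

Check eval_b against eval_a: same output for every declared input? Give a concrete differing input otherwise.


Try x=-4, y=-3.
eval_a: u becomes 4; next t becomes -6; next (abs((-5 * y)) <= (-t)) evaluates to false; next t becomes 6; next final value -60
eval_b: t becomes -6; next (!(abs((-5 * y)) <= (-t))) evaluates to true; next t becomes 0; next final value -180
-60 vs -180 — the two versions disagree here.
verdict: not equivalent; witness: x=-4, y=-3


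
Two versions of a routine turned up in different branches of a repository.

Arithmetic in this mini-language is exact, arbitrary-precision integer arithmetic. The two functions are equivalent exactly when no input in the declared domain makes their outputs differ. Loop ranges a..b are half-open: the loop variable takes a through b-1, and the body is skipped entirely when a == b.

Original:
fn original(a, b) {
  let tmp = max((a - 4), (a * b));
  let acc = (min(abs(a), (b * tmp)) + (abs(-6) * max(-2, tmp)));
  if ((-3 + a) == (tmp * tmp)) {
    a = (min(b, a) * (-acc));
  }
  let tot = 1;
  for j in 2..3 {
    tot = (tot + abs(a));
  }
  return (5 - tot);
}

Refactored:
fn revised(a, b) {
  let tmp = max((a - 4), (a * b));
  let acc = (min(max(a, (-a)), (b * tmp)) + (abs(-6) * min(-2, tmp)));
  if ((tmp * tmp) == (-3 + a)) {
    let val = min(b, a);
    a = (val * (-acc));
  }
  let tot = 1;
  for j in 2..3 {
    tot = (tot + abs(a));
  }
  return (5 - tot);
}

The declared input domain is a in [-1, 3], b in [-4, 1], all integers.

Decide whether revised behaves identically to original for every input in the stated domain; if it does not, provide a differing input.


The edit looks behavioral (`max(-2, tmp)` became `min(-2, tmp)`), but over these ranges it never changes the outcome; all 30 inputs agree.
verdict: equivalent


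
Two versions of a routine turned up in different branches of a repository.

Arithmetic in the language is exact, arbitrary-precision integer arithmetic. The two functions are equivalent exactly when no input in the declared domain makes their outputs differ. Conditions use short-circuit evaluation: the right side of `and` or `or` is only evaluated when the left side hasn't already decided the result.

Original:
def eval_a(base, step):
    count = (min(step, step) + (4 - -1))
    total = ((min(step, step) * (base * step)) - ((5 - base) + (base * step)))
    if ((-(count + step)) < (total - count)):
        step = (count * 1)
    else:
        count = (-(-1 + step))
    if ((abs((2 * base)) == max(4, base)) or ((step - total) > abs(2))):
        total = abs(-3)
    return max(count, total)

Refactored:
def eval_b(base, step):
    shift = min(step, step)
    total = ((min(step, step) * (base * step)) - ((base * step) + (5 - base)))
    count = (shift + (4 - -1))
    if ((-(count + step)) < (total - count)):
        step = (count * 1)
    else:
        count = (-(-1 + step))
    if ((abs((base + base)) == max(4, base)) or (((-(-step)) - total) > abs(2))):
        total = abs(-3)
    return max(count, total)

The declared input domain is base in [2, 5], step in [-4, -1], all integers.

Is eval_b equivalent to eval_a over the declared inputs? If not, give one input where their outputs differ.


The two are interchangeable: constant usage differs; also statement counts differ; also local variable names differ; also arithmetic usage differs, and every declared input agrees.
One worked example (base=4, step=-3) — eval_a: count = 2; total = 47; ((-(count + step)) < (total - count)) -> true; step = 2; ((abs((2 * base)) == max(4, base)) or ((step - total) > abs(2))) -> false; return 47; eval_b: shift = -3; total = 47; count = 2; ((-(count + step)) < (total - count)) -> true; step = 2; ((abs((base + base)) == max(4, base)) or (((-(-step)) - total) > abs(2))) -> false; return 47; agreement on 47.
Checked all 16 inputs in the declared domain: the outputs agree on every one.
verdict: equivalent


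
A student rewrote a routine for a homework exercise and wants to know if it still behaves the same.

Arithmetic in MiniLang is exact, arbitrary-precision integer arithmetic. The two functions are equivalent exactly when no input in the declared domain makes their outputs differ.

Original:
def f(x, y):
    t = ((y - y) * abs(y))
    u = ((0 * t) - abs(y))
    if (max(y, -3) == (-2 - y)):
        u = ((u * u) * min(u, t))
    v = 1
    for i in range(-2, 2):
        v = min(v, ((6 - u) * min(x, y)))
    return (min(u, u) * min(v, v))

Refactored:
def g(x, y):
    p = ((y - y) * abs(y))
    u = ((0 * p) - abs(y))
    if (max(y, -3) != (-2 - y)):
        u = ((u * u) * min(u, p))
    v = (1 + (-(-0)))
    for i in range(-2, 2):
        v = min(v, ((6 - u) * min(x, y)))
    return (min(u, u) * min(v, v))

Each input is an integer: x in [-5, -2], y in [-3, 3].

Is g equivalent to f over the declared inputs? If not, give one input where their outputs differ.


The rewrite breaks on x=-5, y=-3, where the results are 135 and 4455.
f: t becomes 0; next u becomes -3; next (max(y, -3) == (-2 - y)) evaluates to false; next v becomes 1; next at i=-2:; next v becomes -45; next at i=-1:; next v becomes -45; next at i=0:; next v becomes -45; next at i=1:; next v becomes -45; next final value 135
g: p becomes 0; next u becomes -3; next (max(y, -3) != (-2 - y)) evaluates to true; next u becomes -27; next v becomes 1; next at i=-2:; next v becomes -165; next at i=-1:; next v becomes -165; next at i=0:; next v becomes -165; next at i=1:; next v becomes -165; next final value 4455
verdict: not equivalent; witness: x=-5, y=-3


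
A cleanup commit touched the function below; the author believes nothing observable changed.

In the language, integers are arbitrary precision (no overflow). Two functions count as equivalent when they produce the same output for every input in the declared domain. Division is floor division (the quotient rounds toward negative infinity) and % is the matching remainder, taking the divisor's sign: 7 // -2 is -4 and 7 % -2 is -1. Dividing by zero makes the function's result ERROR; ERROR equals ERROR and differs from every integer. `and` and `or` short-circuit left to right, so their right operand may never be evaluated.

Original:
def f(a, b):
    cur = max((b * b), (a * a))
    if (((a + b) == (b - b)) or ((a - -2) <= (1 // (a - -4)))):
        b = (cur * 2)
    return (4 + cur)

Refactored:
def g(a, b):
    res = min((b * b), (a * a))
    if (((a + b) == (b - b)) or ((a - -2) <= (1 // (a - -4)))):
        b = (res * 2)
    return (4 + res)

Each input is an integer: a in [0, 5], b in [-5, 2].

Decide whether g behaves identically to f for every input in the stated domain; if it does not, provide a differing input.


The rewrite breaks on a=0, b=-5, where the results are 29 and 4.
f: cur = 25; (((a + b) == (b - b)) or ((a - -2) <= (1 // (a - -4)))) -> false; return 29
g: res = 0; (((a + b) == (b - b)) or ((a - -2) <= (1 // (a - -4)))) -> false; return 4
verdict: not equivalent; witness: a=0, b=-5


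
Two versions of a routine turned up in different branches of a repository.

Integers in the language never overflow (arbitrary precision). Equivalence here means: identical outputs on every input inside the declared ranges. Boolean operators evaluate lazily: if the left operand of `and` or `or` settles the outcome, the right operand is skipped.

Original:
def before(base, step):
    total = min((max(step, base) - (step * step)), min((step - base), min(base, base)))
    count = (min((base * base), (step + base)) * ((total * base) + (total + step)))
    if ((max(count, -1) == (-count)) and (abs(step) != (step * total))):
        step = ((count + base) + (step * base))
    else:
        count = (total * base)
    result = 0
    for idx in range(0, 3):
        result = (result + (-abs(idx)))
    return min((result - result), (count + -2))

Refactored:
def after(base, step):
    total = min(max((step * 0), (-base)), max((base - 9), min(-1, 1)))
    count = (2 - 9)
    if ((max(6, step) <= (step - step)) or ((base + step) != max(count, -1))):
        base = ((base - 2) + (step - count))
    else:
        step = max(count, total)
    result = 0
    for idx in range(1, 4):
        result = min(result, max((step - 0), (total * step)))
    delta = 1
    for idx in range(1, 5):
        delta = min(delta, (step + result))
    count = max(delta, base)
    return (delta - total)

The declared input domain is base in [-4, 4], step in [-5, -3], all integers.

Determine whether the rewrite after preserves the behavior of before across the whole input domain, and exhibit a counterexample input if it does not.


Try base=-4, step=-5.
before: total = -29; count = -738; ((max(count, -1) == (-count)) and (abs(step) != (step * total))) -> false; count = 116; result = 0; [idx=0]; result = 0; [idx=1]; result = -1; [idx=2]; result = -3; return 0
after: total = -1; count = -7; ((max(6, step) <= (step - step)) or ((base + step) != max(count, -1))) -> true; base = -4; result = 0; [idx=1]; result = 0; [idx=2]; result = 0; [idx=3]; result = 0; delta = 1; [idx=1]; delta = -5; [idx=2]; delta = -5; [idx=3]; delta = -5; [idx=4]; delta = -5; count = -4; return -4
0 != -4, so the rewrite changes behavior.
verdict: not equivalent; witness: base=-4, step=-5
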